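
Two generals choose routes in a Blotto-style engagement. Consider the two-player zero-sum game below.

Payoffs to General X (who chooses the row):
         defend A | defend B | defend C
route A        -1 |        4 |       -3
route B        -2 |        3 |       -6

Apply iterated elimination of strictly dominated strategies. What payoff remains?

-3

Row route B is strictly dominated by row route A (-1>-2, 4>3, -3>-6); eliminate route B.
Column defend B is strictly dominated by defend A for General Y (-1<4); eliminate defend B.
Column defend A is strictly dominated by defend C for General Y (-3<-1); eliminate defend A.
Only (route A, defend C) remains, with payoff -3.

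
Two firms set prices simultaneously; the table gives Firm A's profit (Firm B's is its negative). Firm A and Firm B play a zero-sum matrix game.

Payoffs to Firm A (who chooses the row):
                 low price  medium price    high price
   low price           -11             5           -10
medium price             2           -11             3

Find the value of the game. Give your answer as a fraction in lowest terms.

Column high price is strictly dominated by low price for Firm B (it gives Firm A more in every row).
The remaining 2×2 game on (low price, medium price) × (low price, medium price) has no saddle point. Let Firm A play low price with probability p; indifference gives −11p + 2(1−p) = 5p − 11(1−p), so p = 13/29.
Similarly Firm B's optimal q on low price is 16/29, and the value is -11·(16/29) + (5)·(13/29) = -111/29.

-111/29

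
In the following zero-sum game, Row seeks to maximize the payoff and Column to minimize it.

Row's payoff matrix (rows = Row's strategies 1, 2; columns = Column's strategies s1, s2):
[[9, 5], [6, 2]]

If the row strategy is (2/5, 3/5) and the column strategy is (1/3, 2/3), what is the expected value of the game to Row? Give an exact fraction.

Against (1/3, 2/3), each row's expected payoff is 1: 19/3; 2: 10/3.
Taking the (2/5, 3/5)-weighted average: (2/5)·(19/3) + (3/5)·(10/3) = 68/15.

68/15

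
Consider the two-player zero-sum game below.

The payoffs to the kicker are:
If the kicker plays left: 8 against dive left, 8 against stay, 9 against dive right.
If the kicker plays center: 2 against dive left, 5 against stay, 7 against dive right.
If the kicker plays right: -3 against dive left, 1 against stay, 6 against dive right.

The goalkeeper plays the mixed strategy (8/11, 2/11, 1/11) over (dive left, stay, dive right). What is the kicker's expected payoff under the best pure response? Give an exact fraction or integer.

89/11

left: (8)·(8/11) + (8)·(2/11) + (9)·(1/11) = 89/11.
center: (2)·(8/11) + (5)·(2/11) + (7)·(1/11) = 3.
right: (-3)·(8/11) + (1)·(2/11) + (6)·(1/11) = -16/11.
The best pure response is left with expected payoff 89/11.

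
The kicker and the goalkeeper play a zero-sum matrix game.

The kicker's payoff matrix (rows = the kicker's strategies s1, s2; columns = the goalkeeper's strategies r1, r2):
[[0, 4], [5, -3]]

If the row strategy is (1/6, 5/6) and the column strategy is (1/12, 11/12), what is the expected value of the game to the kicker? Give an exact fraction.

Against (1/12, 11/12), each row's expected payoff is s1: 11/3; s2: -7/3.
Taking the (1/6, 5/6)-weighted average: (1/6)·(11/3) + (5/6)·(-7/3) = -4/3.

-4/3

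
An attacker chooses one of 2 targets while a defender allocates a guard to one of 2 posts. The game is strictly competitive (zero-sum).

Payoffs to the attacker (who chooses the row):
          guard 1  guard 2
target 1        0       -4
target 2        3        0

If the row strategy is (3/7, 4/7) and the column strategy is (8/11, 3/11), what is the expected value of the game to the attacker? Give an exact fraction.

Against (8/11, 3/11), each row's expected payoff is target 1: -12/11; target 2: 24/11.
Taking the (3/7, 4/7)-weighted average: (3/7)·(-12/11) + (4/7)·(24/11) = 60/77.

60/77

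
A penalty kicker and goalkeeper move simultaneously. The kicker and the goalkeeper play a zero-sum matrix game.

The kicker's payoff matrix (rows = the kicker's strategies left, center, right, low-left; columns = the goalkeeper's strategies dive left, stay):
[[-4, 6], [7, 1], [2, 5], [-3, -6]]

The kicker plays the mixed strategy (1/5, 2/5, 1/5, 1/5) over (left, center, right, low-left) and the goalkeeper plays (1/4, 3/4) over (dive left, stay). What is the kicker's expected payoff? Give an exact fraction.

Against (1/4, 3/4), each row's expected payoff is left: 7/2; center: 5/2; right: 17/4; low-left: -21/4.
Taking the (1/5, 2/5, 1/5, 1/5)-weighted average: (1/5)·(7/2) + (2/5)·(5/2) + (1/5)·(17/4) + (1/5)·(-21/4) = 3/2.

3/2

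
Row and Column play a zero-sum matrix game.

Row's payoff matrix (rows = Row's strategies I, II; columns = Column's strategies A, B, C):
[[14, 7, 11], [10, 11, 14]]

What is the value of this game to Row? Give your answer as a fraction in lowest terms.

21/2

Column C is strictly dominated by B for Column (it gives Row more in every row).
The remaining 2×2 game on (I, II) × (A, B) has no saddle point. Let Row play I with probability p; indifference gives 14p + 10(1−p) = 7p + 11(1−p), so p = 1/8.
Similarly Column's optimal q on A is 1/2, and the value is 14·(1/2) + (7)·(1/2) = 21/2.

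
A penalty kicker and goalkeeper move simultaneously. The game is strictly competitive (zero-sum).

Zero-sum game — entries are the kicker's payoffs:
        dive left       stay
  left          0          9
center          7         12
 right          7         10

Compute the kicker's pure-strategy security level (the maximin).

7

The worst-case payoff for each row is left: 0, center: 7, right: 7.
The best of these is 7.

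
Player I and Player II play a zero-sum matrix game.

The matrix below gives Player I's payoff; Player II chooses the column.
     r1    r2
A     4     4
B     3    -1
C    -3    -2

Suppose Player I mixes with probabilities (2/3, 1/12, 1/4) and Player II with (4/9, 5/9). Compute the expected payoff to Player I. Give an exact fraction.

Against (4/9, 5/9), each row's expected payoff is A: 4; B: 7/9; C: -22/9.
Taking the (2/3, 1/12, 1/4)-weighted average: (2/3)·(4) + (1/12)·(7/9) + (1/4)·(-22/9) = 229/108.

229/108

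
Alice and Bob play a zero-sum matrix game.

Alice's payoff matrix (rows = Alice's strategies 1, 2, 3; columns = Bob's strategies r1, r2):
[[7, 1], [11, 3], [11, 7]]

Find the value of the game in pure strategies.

7

Row minima: 1, 3, 7 → Alice's maximin is 7.
Column maxima: 11, 7 → Bob's minimax is 7.
They coincide at (3, r2), so the value is 7.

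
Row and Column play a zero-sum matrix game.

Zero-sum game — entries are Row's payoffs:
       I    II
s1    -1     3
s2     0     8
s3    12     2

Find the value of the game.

Row s1 is strictly dominated by row s2, so Row never plays it.
The remaining 2×2 game on (s2, s3) × (I, II) has no saddle point. Let Row play s2 with probability p; indifference gives 12(1−p) = 8p + 2(1−p), so p = 5/9.
Similarly Column's optimal q on I is 1/3, and the value is 0·(1/3) + (8)·(2/3) = 16/3.

16/3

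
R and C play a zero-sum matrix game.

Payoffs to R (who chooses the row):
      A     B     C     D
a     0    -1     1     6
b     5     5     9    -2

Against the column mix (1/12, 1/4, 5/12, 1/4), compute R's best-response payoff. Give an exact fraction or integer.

59/12

a: (0)·(1/12) + (-1)·(1/4) + (1)·(5/12) + (6)·(1/4) = 5/3.
b: (5)·(1/12) + (5)·(1/4) + (9)·(5/12) + (-2)·(1/4) = 59/12.
The best pure response is b with expected payoff 59/12.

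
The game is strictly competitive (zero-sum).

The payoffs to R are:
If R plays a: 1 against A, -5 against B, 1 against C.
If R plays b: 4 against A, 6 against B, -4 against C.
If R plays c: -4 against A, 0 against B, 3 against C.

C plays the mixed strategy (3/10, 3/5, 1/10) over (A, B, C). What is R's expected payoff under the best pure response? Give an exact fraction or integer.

a: (1)·(3/10) + (-5)·(3/5) + (1)·(1/10) = -13/5.
b: (4)·(3/10) + (6)·(3/5) + (-4)·(1/10) = 22/5.
c: (-4)·(3/10) + (0)·(3/5) + (3)·(1/10) = -9/10.
The best pure response is b with expected payoff 22/5.

22/5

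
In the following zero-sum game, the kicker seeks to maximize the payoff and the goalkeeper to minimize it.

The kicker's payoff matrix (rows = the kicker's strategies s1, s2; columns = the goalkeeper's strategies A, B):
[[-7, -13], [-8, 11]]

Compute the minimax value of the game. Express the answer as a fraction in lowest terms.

-181/25

Row minima are -13 and -8, so the kicker's maximin is -8; column maxima are -7 and 11, so the goalkeeper's minimax is -7. These differ, so the equilibrium is in mixed strategies.
Let the kicker play s1 with probability p. The goalkeeper is indifferent when −7p − 8(1−p) = −13p + 11(1−p), giving p = 19/25.
Let the goalkeeper play A with probability q. The kicker is indifferent when −7q − 13(1−q) = −8q + 11(1−q), giving q = 24/25.
The value is -7·(24/25) + (-13)·(1/25) = -181/25.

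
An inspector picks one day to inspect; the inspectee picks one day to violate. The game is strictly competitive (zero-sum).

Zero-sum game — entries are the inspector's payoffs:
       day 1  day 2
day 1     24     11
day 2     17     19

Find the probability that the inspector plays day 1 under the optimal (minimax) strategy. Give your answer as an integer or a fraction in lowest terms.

Row minima are 11 and 17, so the inspector's maximin is 17; column maxima are 24 and 19, so the inspectee's minimax is 19. These differ, so the equilibrium is in mixed strategies.
Let the inspector play day 1 with probability p. The inspectee is indifferent when 24p + 17(1−p) = 11p + 19(1−p), giving p = 2/15.

2/15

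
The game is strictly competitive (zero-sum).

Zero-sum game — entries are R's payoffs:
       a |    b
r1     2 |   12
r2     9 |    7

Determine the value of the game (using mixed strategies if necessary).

Row minima are 2 and 7, so R's maximin is 7; column maxima are 9 and 12, so C's minimax is 9. These differ, so the equilibrium is in mixed strategies.
Let R play r1 with probability p. C is indifferent when 2p + 9(1−p) = 12p + 7(1−p), giving p = 1/6.
Let C play a with probability q. R is indifferent when 2q + 12(1−q) = 9q + 7(1−q), giving q = 5/12.
The value is 2·(5/12) + (12)·(7/12) = 47/6.

47/6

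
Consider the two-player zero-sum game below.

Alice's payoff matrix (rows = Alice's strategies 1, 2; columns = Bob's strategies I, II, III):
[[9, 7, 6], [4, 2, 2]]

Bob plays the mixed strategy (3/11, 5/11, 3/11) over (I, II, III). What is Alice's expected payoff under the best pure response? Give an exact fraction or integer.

80/11

1: (9)·(3/11) + (7)·(5/11) + (6)·(3/11) = 80/11.
2: (4)·(3/11) + (2)·(5/11) + (2)·(3/11) = 28/11.
The best pure response is 1 with expected payoff 80/11.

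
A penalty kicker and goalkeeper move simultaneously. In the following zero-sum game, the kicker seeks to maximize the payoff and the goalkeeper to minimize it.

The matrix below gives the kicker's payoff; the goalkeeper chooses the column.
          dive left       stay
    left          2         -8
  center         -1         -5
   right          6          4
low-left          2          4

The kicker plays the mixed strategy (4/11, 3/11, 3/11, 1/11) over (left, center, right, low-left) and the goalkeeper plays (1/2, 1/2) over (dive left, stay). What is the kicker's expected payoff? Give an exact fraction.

-3/11

Against (1/2, 1/2), each row's expected payoff is left: -3; center: -3; right: 5; low-left: 3.
Taking the (4/11, 3/11, 3/11, 1/11)-weighted average: (4/11)·(-3) + (3/11)·(-3) + (3/11)·(5) + (1/11)·(3) = -3/11.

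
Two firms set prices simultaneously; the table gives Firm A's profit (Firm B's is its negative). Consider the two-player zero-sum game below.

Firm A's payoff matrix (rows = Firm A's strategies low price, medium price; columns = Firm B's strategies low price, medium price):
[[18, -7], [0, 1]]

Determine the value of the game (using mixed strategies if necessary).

Row minima are -7 and 0, so Firm A's maximin is 0; column maxima are 18 and 1, so Firm B's minimax is 1. These differ, so the equilibrium is in mixed strategies.
Let Firm A play low price with probability p. Firm B is indifferent when 18p = −7p + (1−p), giving p = 1/26.
Let Firm B play low price with probability q. Firm A is indifferent when 18q − 7(1−q) = (1−q), giving q = 4/13.
The value is 18·(4/13) + (-7)·(9/13) = 9/13.

9/13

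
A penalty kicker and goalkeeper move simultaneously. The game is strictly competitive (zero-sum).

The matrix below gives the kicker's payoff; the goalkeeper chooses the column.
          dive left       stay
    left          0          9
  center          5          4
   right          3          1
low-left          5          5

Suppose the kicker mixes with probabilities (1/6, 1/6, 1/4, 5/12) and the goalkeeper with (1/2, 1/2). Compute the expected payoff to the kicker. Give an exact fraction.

Against (1/2, 1/2), each row's expected payoff is left: 9/2; center: 9/2; right: 2; low-left: 5.
Taking the (1/6, 1/6, 1/4, 5/12)-weighted average: (1/6)·(9/2) + (1/6)·(9/2) + (1/4)·(2) + (5/12)·(5) = 49/12.

49/12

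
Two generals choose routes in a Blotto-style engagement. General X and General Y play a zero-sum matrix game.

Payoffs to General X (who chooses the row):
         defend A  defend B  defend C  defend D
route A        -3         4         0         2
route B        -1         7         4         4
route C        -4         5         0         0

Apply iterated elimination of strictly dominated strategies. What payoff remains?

Row route C is strictly dominated by row route B (-1>-4, 7>5, 4>0, 4>0); eliminate route C.
Row route A is strictly dominated by row route B (-1>-3, 7>4, 4>0, 4>2); eliminate route A.
Column defend C is strictly dominated by defend A for General Y (-1<4); eliminate defend C.
Column defend D is strictly dominated by defend A for General Y (-1<4); eliminate defend D.
Column defend B is strictly dominated by defend A for General Y (-1<7); eliminate defend B.
Only (route B, defend A) remains, with payoff -1.

-1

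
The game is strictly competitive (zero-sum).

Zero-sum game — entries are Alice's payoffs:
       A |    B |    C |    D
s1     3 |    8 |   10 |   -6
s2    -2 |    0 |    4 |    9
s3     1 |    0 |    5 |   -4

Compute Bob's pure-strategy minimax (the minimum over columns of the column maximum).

3

The worst case (largest entry) in each column is A: 3, B: 8, C: 10, D: 9.
The best (smallest) of these is 3.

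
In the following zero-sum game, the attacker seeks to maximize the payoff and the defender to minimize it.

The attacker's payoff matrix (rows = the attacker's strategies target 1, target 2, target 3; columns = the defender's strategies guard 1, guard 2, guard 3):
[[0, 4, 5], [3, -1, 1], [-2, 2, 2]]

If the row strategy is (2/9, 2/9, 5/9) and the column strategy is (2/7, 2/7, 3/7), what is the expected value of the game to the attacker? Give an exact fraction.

Against (2/7, 2/7, 3/7), each row's expected payoff is target 1: 23/7; target 2: 1; target 3: 6/7.
Taking the (2/9, 2/9, 5/9)-weighted average: (2/9)·(23/7) + (2/9)·(1) + (5/9)·(6/7) = 10/7.

10/7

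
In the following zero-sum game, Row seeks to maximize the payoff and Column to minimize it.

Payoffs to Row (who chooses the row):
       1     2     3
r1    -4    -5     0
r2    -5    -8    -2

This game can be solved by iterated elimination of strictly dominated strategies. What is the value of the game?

Column 3 is strictly dominated by 1 for Column (-4<0, -5<-2); eliminate 3.
Row r2 is strictly dominated by row r1 (-4>-5, -5>-8); eliminate r2.
Column 1 is strictly dominated by 2 for Column (-5<-4); eliminate 1.
Only (r1, 2) remains, with payoff -5.

-5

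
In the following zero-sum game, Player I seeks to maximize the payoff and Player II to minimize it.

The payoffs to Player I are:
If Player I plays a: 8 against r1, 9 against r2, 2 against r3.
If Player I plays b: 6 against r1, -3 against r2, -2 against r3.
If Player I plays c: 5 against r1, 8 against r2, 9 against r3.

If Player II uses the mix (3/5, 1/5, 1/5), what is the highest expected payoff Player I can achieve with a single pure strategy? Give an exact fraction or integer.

7

a: (8)·(3/5) + (9)·(1/5) + (2)·(1/5) = 7.
b: (6)·(3/5) + (-3)·(1/5) + (-2)·(1/5) = 13/5.
c: (5)·(3/5) + (8)·(1/5) + (9)·(1/5) = 32/5.
The best pure response is a with expected payoff 7.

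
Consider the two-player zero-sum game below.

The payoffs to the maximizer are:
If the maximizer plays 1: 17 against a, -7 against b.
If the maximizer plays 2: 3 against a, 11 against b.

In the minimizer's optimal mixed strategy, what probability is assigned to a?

Row minima are -7 and 3, so the maximizer's maximin is 3; column maxima are 17 and 11, so the minimizer's minimax is 11. These differ, so the equilibrium is in mixed strategies.
Let the minimizer play a with probability q. The maximizer is indifferent when 17q − 7(1−q) = 3q + 11(1−q), giving q = 9/16.

9/16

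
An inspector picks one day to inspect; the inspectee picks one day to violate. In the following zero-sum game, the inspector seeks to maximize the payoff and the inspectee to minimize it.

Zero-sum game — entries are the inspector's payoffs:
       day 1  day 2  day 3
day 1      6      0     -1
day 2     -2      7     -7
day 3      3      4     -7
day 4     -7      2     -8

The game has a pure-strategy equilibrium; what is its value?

-1

Row minima: -1, -7, -7, -8 → the inspector's maximin is -1.
Column maxima: 6, 7, -1 → the inspectee's minimax is -1.
They coincide at (day 1, day 3), so the value is -1.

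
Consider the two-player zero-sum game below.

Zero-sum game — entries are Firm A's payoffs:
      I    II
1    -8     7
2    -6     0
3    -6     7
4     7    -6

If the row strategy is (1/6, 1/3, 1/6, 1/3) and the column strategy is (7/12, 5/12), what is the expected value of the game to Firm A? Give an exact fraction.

Against (7/12, 5/12), each row's expected payoff is 1: -7/4; 2: -7/2; 3: -7/12; 4: 19/12.
Taking the (1/6, 1/3, 1/6, 1/3)-weighted average: (1/6)·(-7/4) + (1/3)·(-7/2) + (1/6)·(-7/12) + (1/3)·(19/12) = -37/36.

-37/36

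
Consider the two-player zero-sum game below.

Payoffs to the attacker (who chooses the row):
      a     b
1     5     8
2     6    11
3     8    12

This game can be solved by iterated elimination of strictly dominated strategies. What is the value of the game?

Column b is strictly dominated by a for the defender (5<8, 6<11, 8<12); eliminate b.
Row 2 is strictly dominated by row 3 (8>6); eliminate 2.
Row 1 is strictly dominated by row 3 (8>5); eliminate 1.
Only (3, a) remains, with payoff 8.

8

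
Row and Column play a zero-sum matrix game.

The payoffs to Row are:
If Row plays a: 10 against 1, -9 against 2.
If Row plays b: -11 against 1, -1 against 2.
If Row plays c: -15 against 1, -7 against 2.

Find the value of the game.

Row c is strictly dominated by row b, so Row never plays it.
The remaining 2×2 game on (a, b) × (1, 2) has no saddle point. Let Row play a with probability p; indifference gives 10p − 11(1−p) = −9p − (1−p), so p = 10/29.
Similarly Column's optimal q on 1 is 8/29, and the value is 10·(8/29) + (-9)·(21/29) = -109/29.

-109/29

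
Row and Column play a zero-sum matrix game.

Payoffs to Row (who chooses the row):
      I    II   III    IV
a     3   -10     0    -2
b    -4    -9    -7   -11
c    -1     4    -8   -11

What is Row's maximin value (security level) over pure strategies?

The worst-case payoff for each row is a: -10, b: -11, c: -11.
The best of these is -10.

-10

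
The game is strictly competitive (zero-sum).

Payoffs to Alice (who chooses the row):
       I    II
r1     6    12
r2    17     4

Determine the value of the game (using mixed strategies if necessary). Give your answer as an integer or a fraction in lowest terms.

Row minima are 6 and 4, so Alice's maximin is 6; column maxima are 17 and 12, so Bob's minimax is 12. These differ, so the equilibrium is in mixed strategies.
Let Alice play r1 with probability p. Bob is indifferent when 6p + 17(1−p) = 12p + 4(1−p), giving p = 13/19.
Let Bob play I with probability q. Alice is indifferent when 6q + 12(1−q) = 17q + 4(1−q), giving q = 8/19.
The value is 6·(8/19) + (12)·(11/19) = 180/19.

180/19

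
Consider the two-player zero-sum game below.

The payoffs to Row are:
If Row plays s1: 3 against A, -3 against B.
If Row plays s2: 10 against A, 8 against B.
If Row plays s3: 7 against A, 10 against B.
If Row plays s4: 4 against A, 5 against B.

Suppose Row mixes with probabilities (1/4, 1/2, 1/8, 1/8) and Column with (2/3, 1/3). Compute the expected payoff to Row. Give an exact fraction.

155/24

Against (2/3, 1/3), each row's expected payoff is s1: 1; s2: 28/3; s3: 8; s4: 13/3.
Taking the (1/4, 1/2, 1/8, 1/8)-weighted average: (1/4)·(1) + (1/2)·(28/3) + (1/8)·(8) + (1/8)·(13/3) = 155/24.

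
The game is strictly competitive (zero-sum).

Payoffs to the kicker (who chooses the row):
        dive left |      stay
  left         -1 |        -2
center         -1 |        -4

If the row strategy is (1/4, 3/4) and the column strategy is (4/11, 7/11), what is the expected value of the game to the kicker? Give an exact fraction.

Against (4/11, 7/11), each row's expected payoff is left: -18/11; center: -32/11.
Taking the (1/4, 3/4)-weighted average: (1/4)·(-18/11) + (3/4)·(-32/11) = -57/22.

-57/22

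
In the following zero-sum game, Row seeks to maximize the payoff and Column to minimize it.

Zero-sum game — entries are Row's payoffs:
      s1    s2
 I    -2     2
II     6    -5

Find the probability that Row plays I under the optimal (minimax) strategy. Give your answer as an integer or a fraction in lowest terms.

11/15

Row minima are -2 and -5, so Row's maximin is -2; column maxima are 6 and 2, so Column's minimax is 2. These differ, so the equilibrium is in mixed strategies.
Let Row play I with probability p. Column is indifferent when −2p + 6(1−p) = 2p − 5(1−p), giving p = 11/15.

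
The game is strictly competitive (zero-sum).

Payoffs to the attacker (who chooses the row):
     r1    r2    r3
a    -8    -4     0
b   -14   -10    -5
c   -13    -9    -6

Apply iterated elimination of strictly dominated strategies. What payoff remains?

Column r3 is strictly dominated by r1 for the defender (-8<0, -14<-5, -13<-6); eliminate r3.
Row c is strictly dominated by row a (-8>-13, -4>-9); eliminate c.
Column r2 is strictly dominated by r1 for the defender (-8<-4, -14<-10); eliminate r2.
Row b is strictly dominated by row a (-8>-14); eliminate b.
Only (a, r1) remains, with payoff -8.

-8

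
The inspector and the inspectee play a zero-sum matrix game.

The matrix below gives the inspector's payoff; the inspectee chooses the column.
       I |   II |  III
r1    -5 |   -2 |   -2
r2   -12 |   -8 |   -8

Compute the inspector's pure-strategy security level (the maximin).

-5

The worst-case payoff for each row is r1: -5, r2: -12.
The best of these is -5.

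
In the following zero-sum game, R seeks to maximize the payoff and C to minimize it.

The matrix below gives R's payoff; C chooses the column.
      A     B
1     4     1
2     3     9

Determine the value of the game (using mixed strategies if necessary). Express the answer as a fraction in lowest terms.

11/3

Row minima are 1 and 3, so R's maximin is 3; column maxima are 4 and 9, so C's minimax is 4. These differ, so the equilibrium is in mixed strategies.
Let R play 1 with probability p. C is indifferent when 4p + 3(1−p) = p + 9(1−p), giving p = 2/3.
Let C play A with probability q. R is indifferent when 4q + (1−q) = 3q + 9(1−q), giving q = 8/9.
The value is 4·(8/9) + (1)·(1/9) = 11/3.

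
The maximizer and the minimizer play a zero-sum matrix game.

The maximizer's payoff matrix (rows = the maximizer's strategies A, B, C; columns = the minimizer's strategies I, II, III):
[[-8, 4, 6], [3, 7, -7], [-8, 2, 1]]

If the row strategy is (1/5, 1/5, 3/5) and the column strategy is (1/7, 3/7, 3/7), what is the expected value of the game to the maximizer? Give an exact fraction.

Against (1/7, 3/7, 3/7), each row's expected payoff is A: 22/7; B: 3/7; C: 1/7.
Taking the (1/5, 1/5, 3/5)-weighted average: (1/5)·(22/7) + (1/5)·(3/7) + (3/5)·(1/7) = 4/5.

4/5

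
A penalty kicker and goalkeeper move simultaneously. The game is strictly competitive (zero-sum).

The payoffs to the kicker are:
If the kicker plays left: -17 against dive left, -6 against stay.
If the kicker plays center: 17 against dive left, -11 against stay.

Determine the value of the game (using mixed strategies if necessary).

Row minima are -17 and -11, so the kicker's maximin is -11; column maxima are 17 and -6, so the goalkeeper's minimax is -6. These differ, so the equilibrium is in mixed strategies.
Let the kicker play left with probability p. The goalkeeper is indifferent when −17p + 17(1−p) = −6p − 11(1−p), giving p = 28/39.
Let the goalkeeper play dive left with probability q. The kicker is indifferent when −17q − 6(1−q) = 17q − 11(1−q), giving q = 5/39.
The value is -17·(5/39) + (-6)·(34/39) = -289/39.

-289/39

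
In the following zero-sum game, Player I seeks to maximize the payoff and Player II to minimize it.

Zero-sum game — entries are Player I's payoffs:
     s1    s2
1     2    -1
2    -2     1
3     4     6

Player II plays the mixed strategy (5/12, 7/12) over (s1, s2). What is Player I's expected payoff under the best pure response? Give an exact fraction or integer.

31/6

1: (2)·(5/12) + (-1)·(7/12) = 1/4.
2: (-2)·(5/12) + (1)·(7/12) = -1/4.
3: (4)·(5/12) + (6)·(7/12) = 31/6.
The best pure response is 3 with expected payoff 31/6.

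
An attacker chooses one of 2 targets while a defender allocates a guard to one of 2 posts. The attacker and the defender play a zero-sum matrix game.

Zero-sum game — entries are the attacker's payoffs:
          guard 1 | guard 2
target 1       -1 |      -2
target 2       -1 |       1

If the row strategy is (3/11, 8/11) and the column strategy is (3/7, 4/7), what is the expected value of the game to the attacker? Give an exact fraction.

-25/77

Against (3/7, 4/7), each row's expected payoff is target 1: -11/7; target 2: 1/7.
Taking the (3/11, 8/11)-weighted average: (3/11)·(-11/7) + (8/11)·(1/7) = -25/77.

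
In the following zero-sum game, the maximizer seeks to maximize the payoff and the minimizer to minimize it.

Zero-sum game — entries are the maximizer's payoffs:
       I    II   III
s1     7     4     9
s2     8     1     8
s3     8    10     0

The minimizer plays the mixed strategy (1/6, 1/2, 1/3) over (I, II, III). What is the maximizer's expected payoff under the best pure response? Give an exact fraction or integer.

s1: (7)·(1/6) + (4)·(1/2) + (9)·(1/3) = 37/6.
s2: (8)·(1/6) + (1)·(1/2) + (8)·(1/3) = 9/2.
s3: (8)·(1/6) + (10)·(1/2) + (0)·(1/3) = 19/3.
The best pure response is s3 with expected payoff 19/3.

19/3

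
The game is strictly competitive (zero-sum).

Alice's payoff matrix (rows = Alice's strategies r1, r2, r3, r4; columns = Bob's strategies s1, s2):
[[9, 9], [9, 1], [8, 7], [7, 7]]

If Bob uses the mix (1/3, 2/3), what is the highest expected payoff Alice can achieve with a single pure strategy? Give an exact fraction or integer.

9

r1: (9)·(1/3) + (9)·(2/3) = 9.
r2: (9)·(1/3) + (1)·(2/3) = 11/3.
r3: (8)·(1/3) + (7)·(2/3) = 22/3.
r4: (7)·(1/3) + (7)·(2/3) = 7.
The best pure response is r1 with expected payoff 9.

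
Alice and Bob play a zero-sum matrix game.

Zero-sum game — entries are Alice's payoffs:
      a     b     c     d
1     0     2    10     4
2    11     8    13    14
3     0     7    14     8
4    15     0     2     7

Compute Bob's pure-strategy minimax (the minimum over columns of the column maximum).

8

The worst case (largest entry) in each column is a: 15, b: 8, c: 14, d: 14.
The best (smallest) of these is 8.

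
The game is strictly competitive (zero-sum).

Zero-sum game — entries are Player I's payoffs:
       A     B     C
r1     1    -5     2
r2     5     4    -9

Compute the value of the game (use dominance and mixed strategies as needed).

-37/20

Column A is strictly dominated by B for Player II (it gives Player I more in every row).
The remaining 2×2 game on (r1, r2) × (B, C) has no saddle point. Let Player I play r1 with probability p; indifference gives −5p + 4(1−p) = 2p − 9(1−p), so p = 13/20.
Similarly Player II's optimal q on B is 11/20, and the value is -5·(11/20) + (2)·(9/20) = -37/20.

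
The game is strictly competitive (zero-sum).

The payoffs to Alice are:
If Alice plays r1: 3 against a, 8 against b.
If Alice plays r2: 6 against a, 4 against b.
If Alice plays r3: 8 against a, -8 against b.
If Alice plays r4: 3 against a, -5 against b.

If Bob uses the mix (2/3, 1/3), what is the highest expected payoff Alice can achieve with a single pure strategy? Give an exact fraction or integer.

r1: (3)·(2/3) + (8)·(1/3) = 14/3.
r2: (6)·(2/3) + (4)·(1/3) = 16/3.
r3: (8)·(2/3) + (-8)·(1/3) = 8/3.
r4: (3)·(2/3) + (-5)·(1/3) = 1/3.
The best pure response is r2 with expected payoff 16/3.

16/3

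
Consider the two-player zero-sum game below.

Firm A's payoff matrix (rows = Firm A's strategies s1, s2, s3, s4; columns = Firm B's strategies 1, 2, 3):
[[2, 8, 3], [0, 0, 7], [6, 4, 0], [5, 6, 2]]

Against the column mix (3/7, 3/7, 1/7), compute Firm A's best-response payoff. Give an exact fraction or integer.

5

s1: (2)·(3/7) + (8)·(3/7) + (3)·(1/7) = 33/7.
s2: (0)·(3/7) + (0)·(3/7) + (7)·(1/7) = 1.
s3: (6)·(3/7) + (4)·(3/7) + (0)·(1/7) = 30/7.
s4: (5)·(3/7) + (6)·(3/7) + (2)·(1/7) = 5.
The best pure response is s4 with expected payoff 5.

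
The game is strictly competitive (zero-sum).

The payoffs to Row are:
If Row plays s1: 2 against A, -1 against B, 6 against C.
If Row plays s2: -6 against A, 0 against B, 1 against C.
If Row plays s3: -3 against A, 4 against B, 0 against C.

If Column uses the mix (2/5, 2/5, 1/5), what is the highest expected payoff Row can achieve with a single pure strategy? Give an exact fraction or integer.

8/5

s1: (2)·(2/5) + (-1)·(2/5) + (6)·(1/5) = 8/5.
s2: (-6)·(2/5) + (0)·(2/5) + (1)·(1/5) = -11/5.
s3: (-3)·(2/5) + (4)·(2/5) + (0)·(1/5) = 2/5.
The best pure response is s1 with expected payoff 8/5.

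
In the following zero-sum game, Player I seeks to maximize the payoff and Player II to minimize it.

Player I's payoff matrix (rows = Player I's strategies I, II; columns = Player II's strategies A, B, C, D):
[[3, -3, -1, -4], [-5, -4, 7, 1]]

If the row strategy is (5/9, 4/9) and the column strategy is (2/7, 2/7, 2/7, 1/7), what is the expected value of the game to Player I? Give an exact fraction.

Against (2/7, 2/7, 2/7, 1/7), each row's expected payoff is I: -6/7; II: -3/7.
Taking the (5/9, 4/9)-weighted average: (5/9)·(-6/7) + (4/9)·(-3/7) = -2/3.

-2/3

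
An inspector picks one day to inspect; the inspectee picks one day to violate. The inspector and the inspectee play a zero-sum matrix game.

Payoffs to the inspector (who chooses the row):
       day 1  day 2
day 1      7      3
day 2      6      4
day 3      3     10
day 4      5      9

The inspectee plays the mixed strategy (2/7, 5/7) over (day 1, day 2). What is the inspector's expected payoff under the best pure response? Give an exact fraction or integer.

8

day 1: (7)·(2/7) + (3)·(5/7) = 29/7.
day 2: (6)·(2/7) + (4)·(5/7) = 32/7.
day 3: (3)·(2/7) + (10)·(5/7) = 8.
day 4: (5)·(2/7) + (9)·(5/7) = 55/7.
The best pure response is day 3 with expected payoff 8.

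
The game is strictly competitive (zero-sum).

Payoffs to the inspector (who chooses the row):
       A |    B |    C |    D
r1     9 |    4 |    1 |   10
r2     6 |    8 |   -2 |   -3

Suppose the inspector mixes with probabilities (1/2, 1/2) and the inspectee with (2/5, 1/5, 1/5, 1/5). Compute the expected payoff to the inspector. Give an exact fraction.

Against (2/5, 1/5, 1/5, 1/5), each row's expected payoff is r1: 33/5; r2: 3.
Taking the (1/2, 1/2)-weighted average: (1/2)·(33/5) + (1/2)·(3) = 24/5.

24/5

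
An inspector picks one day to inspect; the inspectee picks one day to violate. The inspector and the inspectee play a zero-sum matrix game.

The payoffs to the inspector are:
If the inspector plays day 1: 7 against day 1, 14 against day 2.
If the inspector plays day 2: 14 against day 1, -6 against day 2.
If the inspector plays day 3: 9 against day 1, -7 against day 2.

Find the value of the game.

238/27

Row day 3 is strictly dominated by row day 2, so the inspector never plays it.
The remaining 2×2 game on (day 1, day 2) × (day 1, day 2) has no saddle point. Let the inspector play day 1 with probability p; indifference gives 7p + 14(1−p) = 14p − 6(1−p), so p = 20/27.
Similarly the inspectee's optimal q on day 1 is 20/27, and the value is 7·(20/27) + (14)·(7/27) = 238/27.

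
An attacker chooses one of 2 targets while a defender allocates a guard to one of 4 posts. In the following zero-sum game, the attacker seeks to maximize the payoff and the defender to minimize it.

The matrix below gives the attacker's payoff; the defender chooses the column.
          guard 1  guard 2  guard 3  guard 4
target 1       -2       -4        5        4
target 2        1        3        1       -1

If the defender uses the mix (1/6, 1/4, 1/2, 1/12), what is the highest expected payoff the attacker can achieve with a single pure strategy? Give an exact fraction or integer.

3/2

target 1: (-2)·(1/6) + (-4)·(1/4) + (5)·(1/2) + (4)·(1/12) = 3/2.
target 2: (1)·(1/6) + (3)·(1/4) + (1)·(1/2) + (-1)·(1/12) = 4/3.
The best pure response is target 1 with expected payoff 3/2.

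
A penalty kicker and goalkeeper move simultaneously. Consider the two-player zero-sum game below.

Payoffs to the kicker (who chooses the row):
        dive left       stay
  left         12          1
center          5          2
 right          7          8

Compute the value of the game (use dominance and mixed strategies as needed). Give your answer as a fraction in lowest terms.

89/12

Row center is strictly dominated by row right, so the kicker never plays it.
The remaining 2×2 game on (left, right) × (dive left, stay) has no saddle point. Let the kicker play left with probability p; indifference gives 12p + 7(1−p) = p + 8(1−p), so p = 1/12.
Similarly the goalkeeper's optimal q on dive left is 7/12, and the value is 12·(7/12) + (1)·(5/12) = 89/12.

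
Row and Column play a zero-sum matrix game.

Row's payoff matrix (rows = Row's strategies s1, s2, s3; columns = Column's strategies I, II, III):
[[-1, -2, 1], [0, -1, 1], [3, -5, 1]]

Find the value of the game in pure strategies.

Row minima: -2, -1, -5 → Row's maximin is -1.
Column maxima: 3, -1, 1 → Column's minimax is -1.
They coincide at (s2, II), so the value is -1.

-1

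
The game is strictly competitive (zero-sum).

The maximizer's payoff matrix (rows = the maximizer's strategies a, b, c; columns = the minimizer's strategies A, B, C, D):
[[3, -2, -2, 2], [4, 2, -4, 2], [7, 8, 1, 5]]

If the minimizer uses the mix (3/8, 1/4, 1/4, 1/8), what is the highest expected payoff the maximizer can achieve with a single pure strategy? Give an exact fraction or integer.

11/2

a: (3)·(3/8) + (-2)·(1/4) + (-2)·(1/4) + (2)·(1/8) = 3/8.
b: (4)·(3/8) + (2)·(1/4) + (-4)·(1/4) + (2)·(1/8) = 5/4.
c: (7)·(3/8) + (8)·(1/4) + (1)·(1/4) + (5)·(1/8) = 11/2.
The best pure response is c with expected payoff 11/2.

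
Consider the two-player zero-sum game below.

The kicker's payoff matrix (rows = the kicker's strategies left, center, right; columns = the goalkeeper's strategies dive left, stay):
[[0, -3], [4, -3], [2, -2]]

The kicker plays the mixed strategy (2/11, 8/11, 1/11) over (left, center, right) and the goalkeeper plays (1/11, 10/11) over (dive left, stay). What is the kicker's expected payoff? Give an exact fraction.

-26/11

Against (1/11, 10/11), each row's expected payoff is left: -30/11; center: -26/11; right: -18/11.
Taking the (2/11, 8/11, 1/11)-weighted average: (2/11)·(-30/11) + (8/11)·(-26/11) + (1/11)·(-18/11) = -26/11.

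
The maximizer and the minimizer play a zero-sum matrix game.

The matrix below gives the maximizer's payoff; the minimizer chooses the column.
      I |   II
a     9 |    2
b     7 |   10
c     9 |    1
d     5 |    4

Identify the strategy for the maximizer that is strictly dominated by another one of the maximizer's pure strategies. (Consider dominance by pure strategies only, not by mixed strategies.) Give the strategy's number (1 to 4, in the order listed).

Compare d with b: 7 > 5, 10 > 4.
So b strictly dominates d for the maximizer; d is strictly dominated.

4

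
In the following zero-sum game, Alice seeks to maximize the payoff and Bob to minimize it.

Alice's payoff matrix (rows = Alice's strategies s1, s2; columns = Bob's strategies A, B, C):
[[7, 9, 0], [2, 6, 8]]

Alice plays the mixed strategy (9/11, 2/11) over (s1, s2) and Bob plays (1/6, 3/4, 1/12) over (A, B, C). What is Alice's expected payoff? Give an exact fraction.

329/44

Against (1/6, 3/4, 1/12), each row's expected payoff is s1: 95/12; s2: 11/2.
Taking the (9/11, 2/11)-weighted average: (9/11)·(95/12) + (2/11)·(11/2) = 329/44.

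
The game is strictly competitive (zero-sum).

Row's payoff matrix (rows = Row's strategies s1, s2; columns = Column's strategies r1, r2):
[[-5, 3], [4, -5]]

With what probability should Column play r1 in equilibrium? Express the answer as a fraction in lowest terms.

Row minima are -5 and -5, so Row's maximin is -5; column maxima are 4 and 3, so Column's minimax is 3. These differ, so the equilibrium is in mixed strategies.
Let Column play r1 with probability q. Row is indifferent when −5q + 3(1−q) = 4q − 5(1−q), giving q = 8/17.

8/17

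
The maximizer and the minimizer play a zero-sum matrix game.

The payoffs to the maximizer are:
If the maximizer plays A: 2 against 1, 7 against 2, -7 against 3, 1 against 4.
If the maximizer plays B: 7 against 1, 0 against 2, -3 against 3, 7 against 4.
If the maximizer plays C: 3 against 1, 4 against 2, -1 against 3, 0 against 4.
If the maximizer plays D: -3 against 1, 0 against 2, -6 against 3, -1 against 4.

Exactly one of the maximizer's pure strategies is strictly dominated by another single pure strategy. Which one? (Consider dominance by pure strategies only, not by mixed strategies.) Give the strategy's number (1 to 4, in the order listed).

Compare D with C: 3 > -3, 4 > 0, -1 > -6, 0 > -1.
So C strictly dominates D for the maximizer; D is strictly dominated.

4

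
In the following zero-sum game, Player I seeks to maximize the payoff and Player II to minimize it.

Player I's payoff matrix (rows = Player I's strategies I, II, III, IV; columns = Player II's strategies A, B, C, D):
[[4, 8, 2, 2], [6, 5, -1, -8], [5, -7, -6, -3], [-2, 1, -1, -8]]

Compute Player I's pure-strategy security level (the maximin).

The worst-case payoff for each row is I: 2, II: -8, III: -7, IV: -8.
The best of these is 2.

2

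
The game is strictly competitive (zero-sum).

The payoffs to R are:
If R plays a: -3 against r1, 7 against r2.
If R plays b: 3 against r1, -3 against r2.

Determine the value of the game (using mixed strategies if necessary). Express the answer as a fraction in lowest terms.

Row minima are -3 and -3, so R's maximin is -3; column maxima are 3 and 7, so C's minimax is 3. These differ, so the equilibrium is in mixed strategies.
Let R play a with probability p. C is indifferent when −3p + 3(1−p) = 7p − 3(1−p), giving p = 3/8.
Let C play r1 with probability q. R is indifferent when −3q + 7(1−q) = 3q − 3(1−q), giving q = 5/8.
The value is -3·(5/8) + (7)·(3/8) = 3/4.

3/4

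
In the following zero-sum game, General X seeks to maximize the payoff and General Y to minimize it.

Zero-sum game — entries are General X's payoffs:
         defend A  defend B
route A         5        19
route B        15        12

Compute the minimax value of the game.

225/17

Row minima are 5 and 12, so General X's maximin is 12; column maxima are 15 and 19, so General Y's minimax is 15. These differ, so the equilibrium is in mixed strategies.
Let General X play route A with probability p. General Y is indifferent when 5p + 15(1−p) = 19p + 12(1−p), giving p = 3/17.
Let General Y play defend A with probability q. General X is indifferent when 5q + 19(1−q) = 15q + 12(1−q), giving q = 7/17.
The value is 5·(7/17) + (19)·(10/17) = 225/17.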